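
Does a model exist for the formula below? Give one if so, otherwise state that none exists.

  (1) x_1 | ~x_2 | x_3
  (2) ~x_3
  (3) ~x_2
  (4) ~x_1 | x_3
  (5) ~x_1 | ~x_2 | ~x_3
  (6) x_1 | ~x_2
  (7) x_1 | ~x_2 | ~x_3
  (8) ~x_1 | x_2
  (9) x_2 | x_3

Case x_2 = True:
  Clause (~x_2) is falsified — contradiction.
Case x_2 = False:
  (~x_3) forces x_3 = False.
  Clause (x_2 | x_3) is falsified — contradiction.
Both cases fail, so the formula is unsatisfiable.

The formula is unsatisfiable.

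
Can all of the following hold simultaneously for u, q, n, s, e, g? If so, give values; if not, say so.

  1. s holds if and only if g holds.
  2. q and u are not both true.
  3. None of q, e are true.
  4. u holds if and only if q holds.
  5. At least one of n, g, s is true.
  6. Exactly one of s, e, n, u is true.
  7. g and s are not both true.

u = False; q = False; n = True; s = False; e = False; g = False

  (1) s=F, g=F — same ✓
  (2) q=F, u=F — not both ✓
  (3) {q, e}: 0 true — none ✓
  (4) u=F, q=F — same ✓
  (5) {n, g, s}: 1 true — at least one ✓
  (6) {s, e, n, u}: 1 true — exactly one ✓
  (7) g=F, s=F — not both ✓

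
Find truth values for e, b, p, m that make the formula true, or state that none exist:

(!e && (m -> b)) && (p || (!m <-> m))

e=F, b=F, p=T, m=F

  !e && (m -> b) = True
    !e = True
    m -> b = True
  p || (!m <-> m) = True
    !m <-> m = False
      !m = True
Both conjuncts True, so the formula holds.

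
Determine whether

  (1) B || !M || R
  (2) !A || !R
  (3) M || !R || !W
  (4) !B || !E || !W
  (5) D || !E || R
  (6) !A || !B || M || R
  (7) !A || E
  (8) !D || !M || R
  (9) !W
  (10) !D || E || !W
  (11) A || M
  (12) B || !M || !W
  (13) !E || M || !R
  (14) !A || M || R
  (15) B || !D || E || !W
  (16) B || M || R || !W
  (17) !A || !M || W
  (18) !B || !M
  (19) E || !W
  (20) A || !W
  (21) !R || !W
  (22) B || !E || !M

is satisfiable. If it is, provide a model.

W = False, D = False, B = False, A = False, R = True, M = True, E = False

Unit clause (!W) forces W = False.
Set D = False.
Try B = True:
  (!B || !M) forces M = False.
  (A || M) forces A = True.
  (!A || !R) forces R = False.
  clause (!A || !B || M || R) is falsified — backtrack.
So B = False.
Set A = False.
  then (A || M) forces M = True.
  then (B || !E || !M) forces E = False.
  then (B || !M || R) forces R = True.
All clauses satisfied.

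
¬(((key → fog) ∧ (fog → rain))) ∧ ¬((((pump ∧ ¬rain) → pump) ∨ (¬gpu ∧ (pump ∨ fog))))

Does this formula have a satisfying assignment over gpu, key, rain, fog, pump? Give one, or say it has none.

No satisfying assignment exists.

The conjunct ¬((((pump ∧ ¬rain) → pump) ∨ (¬gpu ∧ (pump ∨ fog)))) is unsatisfiable on its own:
  pump = True: this becomes ¬((True ∨ ¬gpu)) = False.
  pump = False: this becomes ¬((True ∨ (¬gpu ∧ fog))) = False.
So the whole conjunction is unsatisfiable.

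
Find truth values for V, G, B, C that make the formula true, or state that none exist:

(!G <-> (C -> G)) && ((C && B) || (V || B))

V = True, G = False, B = True, C = False

  !G <-> (C -> G) = True
    !G = True
    C -> G = True
  (C && B) || (V || B) = True
    C && B = False
    V || B = True
Both conjuncts True, so the formula holds.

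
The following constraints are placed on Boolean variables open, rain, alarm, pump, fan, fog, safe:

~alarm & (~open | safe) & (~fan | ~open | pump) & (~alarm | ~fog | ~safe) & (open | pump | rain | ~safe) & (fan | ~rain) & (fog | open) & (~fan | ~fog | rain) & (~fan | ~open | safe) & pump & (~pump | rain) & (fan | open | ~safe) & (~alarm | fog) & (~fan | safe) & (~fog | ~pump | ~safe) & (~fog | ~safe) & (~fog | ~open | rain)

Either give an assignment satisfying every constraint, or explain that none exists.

open: True, rain: True, alarm: False, pump: True, fan: True, fog: False, safe: True

Unit clause (~alarm) forces alarm = False.
Unit clause (pump) forces pump = True.
In (~pump | rain) only rain is left, so rain = True.
In (fan | ~rain) only fan is left, so fan = True.
In (~fan | safe) only safe is left, so safe = True.
In (~fog | ~pump | ~safe) only ~fog is left, so fog = False.
In (fog | open) only open is left, so open = True.
All clauses satisfied.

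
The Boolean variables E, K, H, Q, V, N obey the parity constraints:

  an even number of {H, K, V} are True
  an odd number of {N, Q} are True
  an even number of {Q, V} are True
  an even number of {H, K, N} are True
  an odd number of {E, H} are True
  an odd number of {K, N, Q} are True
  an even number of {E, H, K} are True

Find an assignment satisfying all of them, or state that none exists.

Adding constraints 1, 2, 3, 4 mod 2: every variable appears an even number of times on the left, so the left side is 0.
But the right sides sum to 1 (mod 2). 0 ≠ 1 — the system is inconsistent.

UNSATISFIABLE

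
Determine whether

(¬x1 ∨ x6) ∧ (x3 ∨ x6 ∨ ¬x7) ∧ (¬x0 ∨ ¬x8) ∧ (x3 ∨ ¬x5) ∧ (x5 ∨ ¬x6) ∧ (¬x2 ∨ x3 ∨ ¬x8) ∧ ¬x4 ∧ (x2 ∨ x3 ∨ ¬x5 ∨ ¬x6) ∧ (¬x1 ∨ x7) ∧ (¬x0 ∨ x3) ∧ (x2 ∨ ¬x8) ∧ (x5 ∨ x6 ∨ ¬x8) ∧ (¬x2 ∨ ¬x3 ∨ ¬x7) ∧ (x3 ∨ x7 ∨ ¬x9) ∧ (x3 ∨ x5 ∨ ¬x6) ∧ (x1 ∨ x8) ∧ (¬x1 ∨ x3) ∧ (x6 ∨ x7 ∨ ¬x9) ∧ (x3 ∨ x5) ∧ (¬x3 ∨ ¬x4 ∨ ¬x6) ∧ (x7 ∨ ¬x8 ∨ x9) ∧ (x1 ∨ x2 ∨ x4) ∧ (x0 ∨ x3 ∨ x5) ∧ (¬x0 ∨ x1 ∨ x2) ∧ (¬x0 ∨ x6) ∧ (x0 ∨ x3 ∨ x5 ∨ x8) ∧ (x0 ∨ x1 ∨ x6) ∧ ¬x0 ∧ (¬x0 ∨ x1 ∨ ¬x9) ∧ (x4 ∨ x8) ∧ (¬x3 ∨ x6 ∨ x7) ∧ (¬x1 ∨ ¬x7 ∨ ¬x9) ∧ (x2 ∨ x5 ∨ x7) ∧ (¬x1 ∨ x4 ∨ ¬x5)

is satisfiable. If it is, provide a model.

x0: False, x1: False, x2: True, x3: True, x4: False, x5: True, x6: True, x7: False, x8: True, x9: True

Unit clause (¬x4) forces x4 = False.
Unit clause (¬x0) forces x0 = False.
In (x4 ∨ x8) only x8 is left, so x8 = True.
In (x2 ∨ ¬x8) only x2 is left, so x2 = True.
In (¬x2 ∨ x3 ∨ ¬x8) only x3 is left, so x3 = True.
In (¬x2 ∨ ¬x3 ∨ ¬x7) only ¬x7 is left, so x7 = False.
In (x7 ∨ ¬x8 ∨ x9) only x9 is left, so x9 = True.
In (¬x3 ∨ x6 ∨ x7) only x6 is left, so x6 = True.
In (x5 ∨ ¬x6) only x5 is left, so x5 = True.
In (¬x1 ∨ x7) only ¬x1 is left, so x1 = False.
All clauses satisfied.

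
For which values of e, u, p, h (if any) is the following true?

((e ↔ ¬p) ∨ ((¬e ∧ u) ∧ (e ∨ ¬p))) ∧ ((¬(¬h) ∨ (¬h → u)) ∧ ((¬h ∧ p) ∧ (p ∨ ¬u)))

e = False, u = True, p = True, h = False

  (e ↔ ¬p) ∨ ((¬e ∧ u) ∧ (e ∨ ¬p)) = True
    e ↔ ¬p = True
      ¬p = False
    (¬e ∧ u) ∧ (e ∨ ¬p) = False
      ¬e ∧ u = True
        ¬e = True
      e ∨ ¬p = False
        ¬p = False
  (¬(¬h) ∨ (¬h → u)) ∧ ((¬h ∧ p) ∧ (p ∨ ¬u)) = True
    ¬(¬h) ∨ (¬h → u) = True
      ¬(¬h) = False
        ¬h = True
      ¬h → u = True
        ¬h = True
    (¬h ∧ p) ∧ (p ∨ ¬u) = True
      ¬h ∧ p = True
        ¬h = True
      p ∨ ¬u = True
        ¬u = False
Both conjuncts True, so the formula holds.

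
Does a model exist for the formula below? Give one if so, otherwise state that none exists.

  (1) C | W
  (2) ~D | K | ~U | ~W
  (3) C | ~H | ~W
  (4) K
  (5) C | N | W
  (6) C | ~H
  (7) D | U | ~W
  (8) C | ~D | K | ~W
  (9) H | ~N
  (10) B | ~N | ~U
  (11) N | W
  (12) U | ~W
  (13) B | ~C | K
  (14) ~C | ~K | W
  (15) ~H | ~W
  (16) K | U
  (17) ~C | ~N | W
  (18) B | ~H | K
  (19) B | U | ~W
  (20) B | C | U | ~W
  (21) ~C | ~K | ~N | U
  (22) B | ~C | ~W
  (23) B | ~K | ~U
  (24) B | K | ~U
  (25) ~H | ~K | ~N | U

Unit clause (K) forces K = True.
Set D = True.
Try N = True:
  (H | ~N) forces H = True.
  (C | ~H) forces C = True.
  (~C | ~K | W) forces W = True.
  clause (~H | ~W) is falsified — backtrack.
So N = False.
  then (N | W) forces W = True.
  then (U | ~W) forces U = True.
  then (~H | ~W) forces H = False.
  then (B | ~K | ~U) forces B = True.
Set C = False.
All clauses satisfied.

D=T, K=T, N=F, B=T, U=T, H=F, W=T, C=F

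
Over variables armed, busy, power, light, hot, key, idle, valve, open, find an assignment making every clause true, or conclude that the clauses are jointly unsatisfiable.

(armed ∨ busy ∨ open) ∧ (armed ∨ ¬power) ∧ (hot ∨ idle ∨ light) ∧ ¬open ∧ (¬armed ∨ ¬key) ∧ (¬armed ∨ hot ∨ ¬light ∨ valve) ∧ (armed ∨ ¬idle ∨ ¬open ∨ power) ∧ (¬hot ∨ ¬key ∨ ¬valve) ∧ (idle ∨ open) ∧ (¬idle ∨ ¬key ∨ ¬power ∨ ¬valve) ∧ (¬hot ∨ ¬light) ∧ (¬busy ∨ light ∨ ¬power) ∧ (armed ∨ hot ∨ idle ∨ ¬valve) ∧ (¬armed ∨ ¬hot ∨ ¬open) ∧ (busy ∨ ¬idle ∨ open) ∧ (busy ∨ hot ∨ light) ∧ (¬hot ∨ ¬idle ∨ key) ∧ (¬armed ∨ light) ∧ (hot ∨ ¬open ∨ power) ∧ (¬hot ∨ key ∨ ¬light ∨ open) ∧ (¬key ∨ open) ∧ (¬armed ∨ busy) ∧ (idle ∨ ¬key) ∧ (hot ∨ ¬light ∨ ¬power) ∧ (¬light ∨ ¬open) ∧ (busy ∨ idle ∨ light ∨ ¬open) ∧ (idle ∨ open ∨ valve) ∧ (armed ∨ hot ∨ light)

armed=F, busy=T, power=F, light=T, hot=F, key=F, idle=T, valve=F, open=F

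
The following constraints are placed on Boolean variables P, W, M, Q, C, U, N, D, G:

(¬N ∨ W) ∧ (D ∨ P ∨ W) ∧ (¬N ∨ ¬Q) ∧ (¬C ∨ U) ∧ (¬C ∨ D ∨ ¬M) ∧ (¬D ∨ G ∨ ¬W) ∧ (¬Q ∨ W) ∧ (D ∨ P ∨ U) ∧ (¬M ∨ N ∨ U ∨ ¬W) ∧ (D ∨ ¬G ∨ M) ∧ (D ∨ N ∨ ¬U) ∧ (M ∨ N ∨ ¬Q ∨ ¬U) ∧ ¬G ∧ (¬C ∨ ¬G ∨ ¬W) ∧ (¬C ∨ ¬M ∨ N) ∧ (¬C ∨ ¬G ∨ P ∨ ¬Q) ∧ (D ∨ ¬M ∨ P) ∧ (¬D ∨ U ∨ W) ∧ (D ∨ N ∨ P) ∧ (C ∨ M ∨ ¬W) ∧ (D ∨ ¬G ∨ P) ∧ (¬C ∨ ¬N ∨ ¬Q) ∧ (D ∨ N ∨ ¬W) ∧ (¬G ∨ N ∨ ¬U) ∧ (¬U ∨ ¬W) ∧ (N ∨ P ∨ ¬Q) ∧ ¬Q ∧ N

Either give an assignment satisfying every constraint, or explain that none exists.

Unit clause (¬G) forces G = False.
Unit clause (¬Q) forces Q = False.
Unit clause (N) forces N = True.
In (¬N ∨ W) only W is left, so W = True.
In (¬D ∨ G ∨ ¬W) only ¬D is left, so D = False.
In (¬U ∨ ¬W) only ¬U is left, so U = False.
In (¬C ∨ U) only ¬C is left, so C = False.
In (D ∨ P ∨ U) only P is left, so P = True.
In (C ∨ M ∨ ¬W) only M is left, so M = True.
All clauses satisfied.

P = True, W = True, M = True, Q = False, C = False, U = False, N = True, D = False, G = False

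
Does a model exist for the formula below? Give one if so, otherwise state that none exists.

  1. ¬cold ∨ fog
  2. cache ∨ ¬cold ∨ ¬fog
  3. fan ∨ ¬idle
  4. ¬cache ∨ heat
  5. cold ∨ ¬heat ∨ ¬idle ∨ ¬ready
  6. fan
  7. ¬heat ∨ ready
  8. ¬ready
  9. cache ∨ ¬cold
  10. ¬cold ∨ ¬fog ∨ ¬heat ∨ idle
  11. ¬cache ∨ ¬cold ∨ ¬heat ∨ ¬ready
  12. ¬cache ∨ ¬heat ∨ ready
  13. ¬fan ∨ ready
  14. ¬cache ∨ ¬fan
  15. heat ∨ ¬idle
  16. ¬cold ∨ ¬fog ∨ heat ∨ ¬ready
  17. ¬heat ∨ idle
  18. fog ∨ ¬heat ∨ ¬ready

No satisfying assignment exists.

Case fan = True:
  (¬ready) forces ready = False.
  Clause (¬fan ∨ ready) is falsified — contradiction.
Case fan = False:
  Clause (fan) is falsified — contradiction.
Both cases fail, so the formula is unsatisfiable.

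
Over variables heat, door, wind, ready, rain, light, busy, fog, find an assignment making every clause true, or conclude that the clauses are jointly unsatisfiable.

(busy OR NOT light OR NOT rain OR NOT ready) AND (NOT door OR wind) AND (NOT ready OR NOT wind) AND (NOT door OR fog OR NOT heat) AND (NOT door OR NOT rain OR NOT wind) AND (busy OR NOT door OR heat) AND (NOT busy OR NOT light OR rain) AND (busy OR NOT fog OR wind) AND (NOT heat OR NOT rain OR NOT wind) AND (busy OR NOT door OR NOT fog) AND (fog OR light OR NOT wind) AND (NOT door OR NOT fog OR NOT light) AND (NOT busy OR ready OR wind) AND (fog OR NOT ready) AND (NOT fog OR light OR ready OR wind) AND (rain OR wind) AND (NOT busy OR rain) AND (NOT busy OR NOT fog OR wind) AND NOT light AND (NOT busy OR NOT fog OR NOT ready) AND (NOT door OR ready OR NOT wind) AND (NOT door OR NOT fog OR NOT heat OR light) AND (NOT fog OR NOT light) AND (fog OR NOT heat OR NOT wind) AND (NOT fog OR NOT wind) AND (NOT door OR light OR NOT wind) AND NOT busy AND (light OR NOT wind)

Unit clause (NOT light) forces light = False.
Unit clause (NOT busy) forces busy = False.
In (light OR NOT wind) only NOT wind is left, so wind = False.
In (NOT door OR wind) only NOT door is left, so door = False.
In (busy OR NOT fog OR wind) only NOT fog is left, so fog = False.
In (fog OR NOT ready) only NOT ready is left, so ready = False.
In (rain OR wind) only rain is left, so rain = True.
Set heat = True.
All clauses satisfied.

heat = True, door = False, wind = False, ready = False, rain = True, light = False, busy = False, fog = False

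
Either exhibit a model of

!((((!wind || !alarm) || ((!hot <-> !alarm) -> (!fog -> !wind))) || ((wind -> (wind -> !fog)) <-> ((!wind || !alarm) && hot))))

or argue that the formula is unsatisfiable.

wind = True, alarm = True, hot = True, fog = False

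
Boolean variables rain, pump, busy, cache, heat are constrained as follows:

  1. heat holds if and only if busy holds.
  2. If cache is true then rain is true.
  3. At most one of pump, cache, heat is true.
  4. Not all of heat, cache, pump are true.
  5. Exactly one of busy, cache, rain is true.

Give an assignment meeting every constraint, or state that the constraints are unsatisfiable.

rain = False; pump = False; busy = True; cache = False; heat = True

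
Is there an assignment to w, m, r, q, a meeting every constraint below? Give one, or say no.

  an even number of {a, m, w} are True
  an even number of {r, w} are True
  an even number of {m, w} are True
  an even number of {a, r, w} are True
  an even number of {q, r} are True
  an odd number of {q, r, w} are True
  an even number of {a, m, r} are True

w: True, m: True, r: True, q: True, a: False

{a, m, w}: 2 true → even ✓
{r, w}: 2 true → even ✓
{m, w}: 2 true → even ✓
{a, r, w}: 2 true → even ✓
{q, r}: 2 true → even ✓
{q, r, w}: 3 true → odd ✓
{a, m, r}: 2 true → even ✓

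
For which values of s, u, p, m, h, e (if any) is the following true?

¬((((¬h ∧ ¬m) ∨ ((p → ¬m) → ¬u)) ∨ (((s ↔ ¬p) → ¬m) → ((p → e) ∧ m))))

s: True; u: True; p: False; m: False; h: True; e: True

  ¬((((¬h ∧ ¬m) ∨ ((p → ¬m) → ¬u)) ∨ (((s ↔ ¬p) → ¬m) → ((p → e) ∧ m)))) = True
    ((¬h ∧ ¬m) ∨ ((p → ¬m) → ¬u)) ∨ (((s ↔ ¬p) → ¬m) → ((p → e) ∧ m)) = False
      (¬h ∧ ¬m) ∨ ((p → ¬m) → ¬u) = False
        ¬h ∧ ¬m = False
          ¬h = False
          ¬m = True
        (p → ¬m) → ¬u = False
          p → ¬m = True
            ¬m = True
          ¬u = False
      ((s ↔ ¬p) → ¬m) → ((p → e) ∧ m) = False
        (s ↔ ¬p) → ¬m = True
          s ↔ ¬p = True
            ¬p = True
          ¬m = True
        (p → e) ∧ m = False
          p → e = True
The formula evaluates to True.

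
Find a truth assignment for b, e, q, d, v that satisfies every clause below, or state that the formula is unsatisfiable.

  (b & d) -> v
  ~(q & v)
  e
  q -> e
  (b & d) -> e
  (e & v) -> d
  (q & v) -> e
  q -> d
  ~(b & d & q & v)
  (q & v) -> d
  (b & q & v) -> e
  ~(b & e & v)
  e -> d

b=F; e=T; q=T; d=T; v=F

Unit clause (e) forces e = True.
In (d | ~e) only d is left, so d = True.
Set b = False.
Set q = True.
  then (~q | ~v) forces v = False.
All clauses satisfied.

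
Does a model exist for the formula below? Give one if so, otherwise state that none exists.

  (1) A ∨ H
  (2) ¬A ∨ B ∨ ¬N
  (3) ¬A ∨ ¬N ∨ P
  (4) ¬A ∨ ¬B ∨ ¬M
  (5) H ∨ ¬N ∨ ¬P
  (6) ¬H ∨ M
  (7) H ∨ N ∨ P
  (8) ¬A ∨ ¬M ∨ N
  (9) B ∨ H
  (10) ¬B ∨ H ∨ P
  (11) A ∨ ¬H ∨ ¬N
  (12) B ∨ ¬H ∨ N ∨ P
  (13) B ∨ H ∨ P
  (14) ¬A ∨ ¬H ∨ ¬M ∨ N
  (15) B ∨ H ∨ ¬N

H = False, P = True, A = True, N = False, M = False, B = True

Set H = False.
  then (A ∨ H) forces A = True.
  then (B ∨ H) forces B = True.
  then (¬B ∨ H ∨ P) forces P = True.
  then (¬A ∨ ¬B ∨ ¬M) forces M = False.
  then (H ∨ ¬N ∨ ¬P) forces N = False.
All clauses satisfied.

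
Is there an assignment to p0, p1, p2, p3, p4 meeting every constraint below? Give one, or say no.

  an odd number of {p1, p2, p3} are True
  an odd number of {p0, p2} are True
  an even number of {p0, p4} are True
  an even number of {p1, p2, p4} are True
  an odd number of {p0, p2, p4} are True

p0 = False, p1 = True, p2 = True, p3 = True, p4 = False

{p1, p2, p3}: 3 true → odd ✓
{p0, p2}: 1 true → odd ✓
{p0, p4}: 0 true → even ✓
{p1, p2, p4}: 2 true → even ✓
{p0, p2, p4}: 1 true → odd ✓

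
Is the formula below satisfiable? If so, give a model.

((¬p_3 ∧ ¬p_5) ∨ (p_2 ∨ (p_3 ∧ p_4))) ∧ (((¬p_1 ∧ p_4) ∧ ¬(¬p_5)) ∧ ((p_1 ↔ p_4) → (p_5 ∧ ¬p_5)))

p_1: False, p_2: True, p_3: True, p_4: True, p_5: True

  (¬p_3 ∧ ¬p_5) ∨ (p_2 ∨ (p_3 ∧ p_4)) = True
    ¬p_3 ∧ ¬p_5 = False
      ¬p_3 = False
      ¬p_5 = False
    p_2 ∨ (p_3 ∧ p_4) = True
      p_3 ∧ p_4 = True
  ((¬p_1 ∧ p_4) ∧ ¬(¬p_5)) ∧ ((p_1 ↔ p_4) → (p_5 ∧ ¬p_5)) = True
    (¬p_1 ∧ p_4) ∧ ¬(¬p_5) = True
      ¬p_1 ∧ p_4 = True
        ¬p_1 = True
      ¬(¬p_5) = True
        ¬p_5 = False
    (p_1 ↔ p_4) → (p_5 ∧ ¬p_5) = True
      p_1 ↔ p_4 = False
      p_5 ∧ ¬p_5 = False
        ¬p_5 = False
Both conjuncts True, so the formula holds.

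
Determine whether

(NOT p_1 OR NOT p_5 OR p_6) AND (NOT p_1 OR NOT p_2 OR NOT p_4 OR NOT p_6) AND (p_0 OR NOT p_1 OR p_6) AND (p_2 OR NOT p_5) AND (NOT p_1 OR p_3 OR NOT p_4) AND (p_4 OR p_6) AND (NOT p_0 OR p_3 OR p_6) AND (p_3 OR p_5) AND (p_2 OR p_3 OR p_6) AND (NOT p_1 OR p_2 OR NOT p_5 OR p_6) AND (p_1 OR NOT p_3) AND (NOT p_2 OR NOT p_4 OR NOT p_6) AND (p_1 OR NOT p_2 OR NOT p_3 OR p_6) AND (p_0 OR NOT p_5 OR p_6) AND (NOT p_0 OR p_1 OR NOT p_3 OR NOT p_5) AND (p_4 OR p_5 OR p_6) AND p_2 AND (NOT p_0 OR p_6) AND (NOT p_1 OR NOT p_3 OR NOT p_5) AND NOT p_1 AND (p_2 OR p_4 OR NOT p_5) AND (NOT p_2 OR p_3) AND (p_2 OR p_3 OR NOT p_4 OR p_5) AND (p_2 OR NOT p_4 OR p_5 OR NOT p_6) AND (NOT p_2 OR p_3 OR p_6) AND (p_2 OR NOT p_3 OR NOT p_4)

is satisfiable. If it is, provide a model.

UNSATISFIABLE

Case p_2 = True:
  (NOT p_1) forces p_1 = False.
  (p_1 OR NOT p_3) forces p_3 = False.
  Clause (NOT p_2 OR p_3) is falsified — contradiction.
Case p_2 = False:
  Clause (p_2) is falsified — contradiction.
Both cases fail, so the formula is unsatisfiable.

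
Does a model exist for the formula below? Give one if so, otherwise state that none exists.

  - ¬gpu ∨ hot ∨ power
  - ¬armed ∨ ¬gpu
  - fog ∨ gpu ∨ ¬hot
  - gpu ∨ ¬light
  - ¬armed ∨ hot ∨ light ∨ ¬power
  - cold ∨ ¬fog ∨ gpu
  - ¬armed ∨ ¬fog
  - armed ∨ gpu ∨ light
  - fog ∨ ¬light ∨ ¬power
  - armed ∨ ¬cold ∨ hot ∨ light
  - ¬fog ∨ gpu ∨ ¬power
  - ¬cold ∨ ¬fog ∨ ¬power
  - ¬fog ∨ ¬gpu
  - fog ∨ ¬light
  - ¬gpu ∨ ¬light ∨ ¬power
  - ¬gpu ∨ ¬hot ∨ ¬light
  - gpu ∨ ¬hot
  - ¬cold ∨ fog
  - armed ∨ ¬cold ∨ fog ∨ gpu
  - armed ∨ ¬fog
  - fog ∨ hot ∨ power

Try fog = True:
  (¬armed ∨ ¬fog) forces armed = False.
  clause (armed ∨ ¬fog) is falsified — backtrack.
So fog = False.
  then (fog ∨ ¬light) forces light = False.
  then (¬cold ∨ fog) forces cold = False.
Set gpu = True.
  then (¬armed ∨ ¬gpu) forces armed = False.
Set hot = False.
  then (¬gpu ∨ hot ∨ power) forces power = True.
All clauses satisfied.

fog = False, light = False, gpu = True, armed = False, hot = False, power = True, cold = False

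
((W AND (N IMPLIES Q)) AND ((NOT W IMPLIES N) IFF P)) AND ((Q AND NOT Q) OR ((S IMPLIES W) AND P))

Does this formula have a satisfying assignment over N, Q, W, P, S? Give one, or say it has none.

N=F, Q=T, W=T, P=T, S=F

  (W AND (N IMPLIES Q)) AND ((NOT W IMPLIES N) IFF P) = True
    W AND (N IMPLIES Q) = True
      N IMPLIES Q = True
    (NOT W IMPLIES N) IFF P = True
      NOT W IMPLIES N = True
        NOT W = False
  (Q AND NOT Q) OR ((S IMPLIES W) AND P) = True
    Q AND NOT Q = False
      NOT Q = False
    (S IMPLIES W) AND P = True
      S IMPLIES W = True
Both conjuncts True, so the formula holds.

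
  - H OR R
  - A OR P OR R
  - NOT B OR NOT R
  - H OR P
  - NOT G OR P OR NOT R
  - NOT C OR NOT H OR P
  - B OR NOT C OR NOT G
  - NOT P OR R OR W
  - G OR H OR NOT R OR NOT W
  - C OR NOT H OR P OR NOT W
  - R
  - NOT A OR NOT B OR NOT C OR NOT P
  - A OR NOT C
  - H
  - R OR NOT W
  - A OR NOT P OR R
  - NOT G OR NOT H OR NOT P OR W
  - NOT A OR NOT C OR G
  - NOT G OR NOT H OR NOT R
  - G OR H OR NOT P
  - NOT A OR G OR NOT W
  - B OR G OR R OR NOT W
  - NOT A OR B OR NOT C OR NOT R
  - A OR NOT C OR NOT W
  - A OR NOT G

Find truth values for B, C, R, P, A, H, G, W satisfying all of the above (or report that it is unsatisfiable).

Unit clause (R) forces R = True.
Unit clause (H) forces H = True.
In (NOT G OR NOT H OR NOT R) only NOT G is left, so G = False.
In (NOT B OR NOT R) only NOT B is left, so B = False.
Try C = True:
  (NOT C OR NOT H OR P) forces P = True.
  (A OR NOT C) forces A = True.
  clause (NOT A OR NOT C OR G) is falsified — backtrack.
So C = False.
Set P = True.
Set A = False.
Set W = False.
All clauses satisfied.

B = False, C = False, R = True, P = True, A = False, H = True, G = False, W = False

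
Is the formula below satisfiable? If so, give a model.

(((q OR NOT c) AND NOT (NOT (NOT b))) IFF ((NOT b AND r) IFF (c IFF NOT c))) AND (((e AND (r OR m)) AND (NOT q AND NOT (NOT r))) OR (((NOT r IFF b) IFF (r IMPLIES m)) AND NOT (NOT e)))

b: False, c: True, m: False, e: True, r: True, q: False

  ((q OR NOT c) AND NOT (NOT (NOT b))) IFF ((NOT b AND r) IFF (c IFF NOT c)) = True
    (q OR NOT c) AND NOT (NOT (NOT b)) = False
      q OR NOT c = False
        NOT c = False
      NOT (NOT (NOT b)) = True
        NOT (NOT b) = False
          NOT b = True
    (NOT b AND r) IFF (c IFF NOT c) = False
      NOT b AND r = True
        NOT b = True
      c IFF NOT c = False
        NOT c = False
  ((e AND (r OR m)) AND (NOT q AND NOT (NOT r))) OR (((NOT r IFF b) IFF (r IMPLIES m)) AND NOT (NOT e)) = True
    (e AND (r OR m)) AND (NOT q AND NOT (NOT r)) = True
      e AND (r OR m) = True
        r OR m = True
      NOT q AND NOT (NOT r) = True
        NOT q = True
        NOT (NOT r) = True
          NOT r = False
    ((NOT r IFF b) IFF (r IMPLIES m)) AND NOT (NOT e) = False
      (NOT r IFF b) IFF (r IMPLIES m) = False
        NOT r IFF b = True
          NOT r = False
        r IMPLIES m = False
      NOT (NOT e) = True
        NOT e = False
Both conjuncts True, so the formula holds.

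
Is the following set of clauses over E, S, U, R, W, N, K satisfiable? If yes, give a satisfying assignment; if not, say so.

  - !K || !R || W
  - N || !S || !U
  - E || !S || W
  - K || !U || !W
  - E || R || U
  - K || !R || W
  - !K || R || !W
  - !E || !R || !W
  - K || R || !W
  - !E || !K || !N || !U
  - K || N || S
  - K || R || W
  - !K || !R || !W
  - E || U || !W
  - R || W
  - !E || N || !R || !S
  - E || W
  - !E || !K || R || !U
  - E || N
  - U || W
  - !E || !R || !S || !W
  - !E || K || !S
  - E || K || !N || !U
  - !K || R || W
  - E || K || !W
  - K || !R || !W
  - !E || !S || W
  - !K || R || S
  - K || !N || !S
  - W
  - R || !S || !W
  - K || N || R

Case R = True:
  (W) forces W = True.
  (!E || !R || !W) forces E = False.
  (!K || !R || !W) forces K = False.
  Clause (E || K || !W) is falsified — contradiction.
Case R = False:
  (R || W) forces W = True.
  (!K || R || !W) forces K = False.
  Clause (K || R || !W) is falsified — contradiction.
Both cases fail, so the formula is unsatisfiable.

The formula is unsatisfiable.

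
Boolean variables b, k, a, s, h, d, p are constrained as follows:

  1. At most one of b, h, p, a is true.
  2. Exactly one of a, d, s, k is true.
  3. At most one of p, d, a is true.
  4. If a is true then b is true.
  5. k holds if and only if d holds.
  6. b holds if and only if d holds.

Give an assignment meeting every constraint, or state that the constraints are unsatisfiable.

b: False, k: False, a: False, s: True, h: False, d: False, p: False

  (1) {b, h, p, a}: 0 true — at most one ✓
  (2) {a, d, s, k}: 1 true — exactly one ✓
  (3) {p, d, a}: 0 true — at most one ✓
  (4) a=F ⇒ b: vacuous ✓
  (5) k=F, d=F — same ✓
  (6) b=F, d=F — same ✓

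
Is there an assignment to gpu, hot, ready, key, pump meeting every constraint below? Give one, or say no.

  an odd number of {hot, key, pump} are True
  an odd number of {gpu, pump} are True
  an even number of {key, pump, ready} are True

gpu = True, hot = False, ready = True, key = True, pump = False

{hot, key, pump}: 1 true → odd ✓
{gpu, pump}: 1 true → odd ✓
{key, pump, ready}: 2 true → even ✓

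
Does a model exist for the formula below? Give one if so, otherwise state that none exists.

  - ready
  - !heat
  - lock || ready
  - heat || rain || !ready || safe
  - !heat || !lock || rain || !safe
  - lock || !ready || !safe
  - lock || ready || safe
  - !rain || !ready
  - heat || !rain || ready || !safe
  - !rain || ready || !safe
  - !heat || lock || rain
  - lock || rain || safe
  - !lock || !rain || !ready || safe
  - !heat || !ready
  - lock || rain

lock = True, ready = True, heat = False, rain = False, safe = True

Unit clause (ready) forces ready = True.
Unit clause (!heat) forces heat = False.
In (!rain || !ready) only !rain is left, so rain = False.
In (lock || rain) only lock is left, so lock = True.
In (heat || rain || !ready || safe) only safe is left, so safe = True.
All clauses satisfied.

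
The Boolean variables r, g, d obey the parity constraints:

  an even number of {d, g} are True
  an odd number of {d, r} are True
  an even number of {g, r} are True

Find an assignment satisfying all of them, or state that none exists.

Unsatisfiable

Adding constraints 1, 2, 3 mod 2: every variable appears an even number of times on the left, so the left side is 0.
But the right sides sum to 1 (mod 2). 0 ≠ 1 — the system is inconsistent.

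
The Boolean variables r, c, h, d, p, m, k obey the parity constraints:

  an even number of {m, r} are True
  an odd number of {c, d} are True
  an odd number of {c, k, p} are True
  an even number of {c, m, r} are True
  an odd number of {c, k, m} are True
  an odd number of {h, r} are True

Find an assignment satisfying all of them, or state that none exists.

r = False; c = False; h = True; d = True; p = False; m = False; k = True

{m, r}: 0 true → even ✓
{c, d}: 1 true → odd ✓
{c, k, p}: 1 true → odd ✓
{c, m, r}: 0 true → even ✓
{c, k, m}: 1 true → odd ✓
{h, r}: 1 true → odd ✓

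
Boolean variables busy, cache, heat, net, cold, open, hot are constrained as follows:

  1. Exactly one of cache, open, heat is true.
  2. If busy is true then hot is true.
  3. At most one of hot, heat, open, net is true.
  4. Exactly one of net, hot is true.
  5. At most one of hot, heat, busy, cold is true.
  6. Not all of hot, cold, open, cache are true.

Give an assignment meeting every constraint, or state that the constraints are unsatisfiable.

busy: False; cache: True; heat: False; net: True; cold: False; open: False; hot: False

  (1) {cache, open, heat}: 1 true — exactly one ✓
  (2) busy=F ⇒ hot: vacuous ✓
  (3) {hot, heat, open, net}: 1 true — at most one ✓
  (4) {net, hot}: 1 true — exactly one ✓
  (5) {hot, heat, busy, cold}: 0 true — at most one ✓
  (6) {hot, cold, open, cache}: 1/4 true — not all ✓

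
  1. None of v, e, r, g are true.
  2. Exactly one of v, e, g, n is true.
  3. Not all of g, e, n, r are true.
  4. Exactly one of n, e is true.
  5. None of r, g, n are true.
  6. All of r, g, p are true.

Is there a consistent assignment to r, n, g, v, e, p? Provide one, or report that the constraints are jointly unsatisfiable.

Case r = True:
  Constraint (1) is violated (r=T) — contradiction.
Case r = False:
  Constraint (6) is violated (r=F) — contradiction.
Both cases fail — unsatisfiable.

No satisfying assignment exists.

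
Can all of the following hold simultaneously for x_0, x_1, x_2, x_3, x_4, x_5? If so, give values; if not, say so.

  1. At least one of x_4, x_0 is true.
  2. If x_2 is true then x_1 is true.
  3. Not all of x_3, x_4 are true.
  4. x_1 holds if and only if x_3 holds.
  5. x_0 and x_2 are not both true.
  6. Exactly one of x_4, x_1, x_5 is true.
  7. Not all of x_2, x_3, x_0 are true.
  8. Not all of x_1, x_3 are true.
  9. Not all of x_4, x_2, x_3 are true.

x_0 = True; x_1 = False; x_2 = False; x_3 = False; x_4 = True; x_5 = False

  (1) {x_4, x_0}: 2 true — at least one ✓
  (2) x_2=F ⇒ x_1: vacuous ✓
  (3) {x_3, x_4}: 1/2 true — not all ✓
  (4) x_1=F, x_3=F — same ✓
  (5) x_0=T, x_2=F — not both ✓
  (6) {x_4, x_1, x_5}: 1 true — exactly one ✓
  (7) {x_2, x_3, x_0}: 1/3 true — not all ✓
  (8) {x_1, x_3}: 0/2 true — not all ✓
  (9) {x_4, x_2, x_3}: 1/3 true — not all ✓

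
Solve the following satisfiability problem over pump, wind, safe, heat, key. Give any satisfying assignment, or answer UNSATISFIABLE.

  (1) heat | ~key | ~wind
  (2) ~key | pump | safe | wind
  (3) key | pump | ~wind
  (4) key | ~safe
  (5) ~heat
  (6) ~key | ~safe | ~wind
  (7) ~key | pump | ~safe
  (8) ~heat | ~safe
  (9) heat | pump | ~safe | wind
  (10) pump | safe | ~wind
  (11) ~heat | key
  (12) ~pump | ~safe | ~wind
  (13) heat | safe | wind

pump = True, wind = False, safe = True, heat = False, key = True

Unit clause (~heat) forces heat = False.
Set pump = True.
Set wind = False.
  then (heat | safe | wind) forces safe = True.
  then (key | ~safe) forces key = True.
All clauses satisfied.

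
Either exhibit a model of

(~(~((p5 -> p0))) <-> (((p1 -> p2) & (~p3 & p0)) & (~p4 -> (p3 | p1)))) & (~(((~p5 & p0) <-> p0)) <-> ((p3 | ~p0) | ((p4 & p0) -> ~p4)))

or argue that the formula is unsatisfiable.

p0 = True, p1 = True, p2 = True, p3 = False, p4 = True, p5 = False

  ~(~((p5 -> p0))) <-> (((p1 -> p2) & (~p3 & p0)) & (~p4 -> (p3 | p1))) = True
    ~(~((p5 -> p0))) = True
      ~((p5 -> p0)) = False
        p5 -> p0 = True
    ((p1 -> p2) & (~p3 & p0)) & (~p4 -> (p3 | p1)) = True
      (p1 -> p2) & (~p3 & p0) = True
        p1 -> p2 = True
        ~p3 & p0 = True
          ~p3 = True
      ~p4 -> (p3 | p1) = True
        ~p4 = False
        p3 | p1 = True
  ~(((~p5 & p0) <-> p0)) <-> ((p3 | ~p0) | ((p4 & p0) -> ~p4)) = True
    ~(((~p5 & p0) <-> p0)) = False
      (~p5 & p0) <-> p0 = True
        ~p5 & p0 = True
          ~p5 = True
    (p3 | ~p0) | ((p4 & p0) -> ~p4) = False
      p3 | ~p0 = False
        ~p0 = False
      (p4 & p0) -> ~p4 = False
        p4 & p0 = True
        ~p4 = False
Both conjuncts True, so the formula holds.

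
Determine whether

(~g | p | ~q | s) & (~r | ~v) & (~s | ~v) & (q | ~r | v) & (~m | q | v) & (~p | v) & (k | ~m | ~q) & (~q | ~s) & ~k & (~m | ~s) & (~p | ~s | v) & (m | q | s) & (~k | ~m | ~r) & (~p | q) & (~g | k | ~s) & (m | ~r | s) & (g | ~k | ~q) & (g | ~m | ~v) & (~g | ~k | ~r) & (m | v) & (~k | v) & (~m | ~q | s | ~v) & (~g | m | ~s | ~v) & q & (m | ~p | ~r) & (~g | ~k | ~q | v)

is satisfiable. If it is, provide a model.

Unit clause (~k) forces k = False.
Unit clause (q) forces q = True.
In (k | ~m | ~q) only ~m is left, so m = False.
In (~q | ~s) only ~s is left, so s = False.
In (m | ~r | s) only ~r is left, so r = False.
In (m | v) only v is left, so v = True.
Set p = True.
Set g = False.
All clauses satisfied.

p = True, r = False, g = False, m = False, v = True, k = False, s = False, q = True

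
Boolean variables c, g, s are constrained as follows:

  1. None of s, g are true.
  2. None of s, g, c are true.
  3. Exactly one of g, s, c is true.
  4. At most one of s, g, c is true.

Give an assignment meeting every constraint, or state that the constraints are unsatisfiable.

Unsatisfiable

Case c = True:
  Constraint (2) is violated (c=T) — contradiction.
Case c = False:
  (1) forces s = False.
  (1) forces g = False.
  Constraint (3) is violated (g=F, s=F, c=F) — contradiction.
Both cases fail — unsatisfiable.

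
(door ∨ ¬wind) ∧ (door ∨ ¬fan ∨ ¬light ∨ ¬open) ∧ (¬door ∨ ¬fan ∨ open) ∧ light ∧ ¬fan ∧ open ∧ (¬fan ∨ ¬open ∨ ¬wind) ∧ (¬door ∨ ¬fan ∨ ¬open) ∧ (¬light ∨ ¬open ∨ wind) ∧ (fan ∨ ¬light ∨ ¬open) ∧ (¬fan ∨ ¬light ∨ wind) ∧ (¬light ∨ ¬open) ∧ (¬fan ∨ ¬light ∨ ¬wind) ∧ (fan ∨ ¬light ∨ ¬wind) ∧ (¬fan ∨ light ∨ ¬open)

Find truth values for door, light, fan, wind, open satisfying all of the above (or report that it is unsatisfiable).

Case open = True:
  (light) forces light = True.
  Clause (¬light ∨ ¬open) is falsified — contradiction.
Case open = False:
  Clause (open) is falsified — contradiction.
Both cases fail, so the formula is unsatisfiable.

The formula is unsatisfiable.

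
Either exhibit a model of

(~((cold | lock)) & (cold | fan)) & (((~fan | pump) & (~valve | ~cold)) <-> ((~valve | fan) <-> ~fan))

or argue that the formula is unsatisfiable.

cold: False; fan: True; pump: False; valve: False; lock: False

  ~((cold | lock)) & (cold | fan) = True
    ~((cold | lock)) = True
      cold | lock = False
    cold | fan = True
  ((~fan | pump) & (~valve | ~cold)) <-> ((~valve | fan) <-> ~fan) = True
    (~fan | pump) & (~valve | ~cold) = False
      ~fan | pump = False
        ~fan = False
      ~valve | ~cold = True
        ~valve = True
        ~cold = True
    (~valve | fan) <-> ~fan = False
      ~valve | fan = True
        ~valve = True
      ~fan = False
Both conjuncts True, so the formula holds.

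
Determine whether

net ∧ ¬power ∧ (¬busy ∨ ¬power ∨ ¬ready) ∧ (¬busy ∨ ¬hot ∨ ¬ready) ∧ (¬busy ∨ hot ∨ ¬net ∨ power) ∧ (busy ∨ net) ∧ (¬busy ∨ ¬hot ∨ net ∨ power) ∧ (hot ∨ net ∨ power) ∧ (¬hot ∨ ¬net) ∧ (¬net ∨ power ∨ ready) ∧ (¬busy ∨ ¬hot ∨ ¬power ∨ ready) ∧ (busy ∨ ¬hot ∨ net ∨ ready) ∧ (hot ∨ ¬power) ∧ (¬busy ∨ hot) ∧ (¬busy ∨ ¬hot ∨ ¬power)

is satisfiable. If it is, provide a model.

Unit clause (net) forces net = True.
Unit clause (¬power) forces power = False.
In (¬hot ∨ ¬net) only ¬hot is left, so hot = False.
In (¬net ∨ power ∨ ready) only ready is left, so ready = True.
In (¬busy ∨ hot) only ¬busy is left, so busy = False.
All clauses satisfied.

power: False, net: True, ready: True, hot: False, busy: False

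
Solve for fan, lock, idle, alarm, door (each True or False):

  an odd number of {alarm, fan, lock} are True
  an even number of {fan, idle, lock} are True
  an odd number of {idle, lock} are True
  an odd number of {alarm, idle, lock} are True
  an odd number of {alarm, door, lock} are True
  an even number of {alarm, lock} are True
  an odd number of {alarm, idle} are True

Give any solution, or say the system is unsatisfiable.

fan=T; lock=F; idle=T; alarm=F; door=T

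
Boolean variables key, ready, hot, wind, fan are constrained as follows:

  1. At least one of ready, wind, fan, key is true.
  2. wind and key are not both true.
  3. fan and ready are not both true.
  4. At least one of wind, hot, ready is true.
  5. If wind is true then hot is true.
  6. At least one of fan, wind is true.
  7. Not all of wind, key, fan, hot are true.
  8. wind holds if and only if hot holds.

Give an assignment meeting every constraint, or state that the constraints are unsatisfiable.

key = False; ready = True; hot = True; wind = True; fan = False

  (1) {ready, wind, fan, key}: 2 true — at least one ✓
  (2) wind=T, key=F — not both ✓
  (3) fan=F, ready=T — not both ✓
  (4) {wind, hot, ready}: 3 true — at least one ✓
  (5) wind=T ⇒ hot: T ✓
  (6) {fan, wind}: 1 true — at least one ✓
  (7) {wind, key, fan, hot}: 2/4 true — not all ✓
  (8) wind=T, hot=T — same ✓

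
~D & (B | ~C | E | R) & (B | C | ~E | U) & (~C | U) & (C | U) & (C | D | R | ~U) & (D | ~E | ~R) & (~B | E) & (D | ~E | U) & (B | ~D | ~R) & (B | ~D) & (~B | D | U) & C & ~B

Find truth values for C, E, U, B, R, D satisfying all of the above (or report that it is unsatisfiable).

Unit clause (~D) forces D = False.
Unit clause (C) forces C = True.
Unit clause (~B) forces B = False.
In (~C | U) only U is left, so U = True.
Set E = False.
  then (B | ~C | E | R) forces R = True.
All clauses satisfied.

C: True, E: False, U: True, B: False, R: True, D: False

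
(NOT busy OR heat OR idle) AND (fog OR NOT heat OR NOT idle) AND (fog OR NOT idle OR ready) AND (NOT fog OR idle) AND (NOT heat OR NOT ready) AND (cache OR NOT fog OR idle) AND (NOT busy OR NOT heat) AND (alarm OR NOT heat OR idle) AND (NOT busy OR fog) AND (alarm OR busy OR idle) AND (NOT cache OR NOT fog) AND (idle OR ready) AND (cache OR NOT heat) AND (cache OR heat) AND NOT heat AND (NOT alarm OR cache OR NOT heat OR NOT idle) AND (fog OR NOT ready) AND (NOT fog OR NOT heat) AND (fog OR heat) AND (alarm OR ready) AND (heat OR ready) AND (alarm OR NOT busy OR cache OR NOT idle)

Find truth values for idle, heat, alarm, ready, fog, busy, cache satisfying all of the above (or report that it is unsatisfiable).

Unsatisfiable

Case heat = True:
  Clause (NOT heat) is falsified — contradiction.
Case heat = False:
  (cache OR heat) forces cache = True.
  (NOT cache OR NOT fog) forces fog = False.
  Clause (fog OR heat) is falsified — contradiction.
Both cases fail, so the formula is unsatisfiable.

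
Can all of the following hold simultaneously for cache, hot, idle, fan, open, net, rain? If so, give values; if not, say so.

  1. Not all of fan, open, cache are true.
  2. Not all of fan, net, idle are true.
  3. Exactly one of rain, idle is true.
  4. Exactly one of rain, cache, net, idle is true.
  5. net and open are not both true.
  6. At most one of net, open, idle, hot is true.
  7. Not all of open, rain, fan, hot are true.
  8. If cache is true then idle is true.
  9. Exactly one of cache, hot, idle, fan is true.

cache=F, hot=F, idle=F, fan=T, open=F, net=F, rain=T

  (1) {fan, open, cache}: 1/3 true — not all ✓
  (2) {fan, net, idle}: 1/3 true — not all ✓
  (3) {rain, idle}: 1 true — exactly one ✓
  (4) {rain, cache, net, idle}: 1 true — exactly one ✓
  (5) net=F, open=F — not both ✓
  (6) {net, open, idle, hot}: 0 true — at most one ✓
  (7) {open, rain, fan, hot}: 2/4 true — not all ✓
  (8) cache=F ⇒ idle: vacuous ✓
  (9) {cache, hot, idle, fan}: 1 true — exactly one ✓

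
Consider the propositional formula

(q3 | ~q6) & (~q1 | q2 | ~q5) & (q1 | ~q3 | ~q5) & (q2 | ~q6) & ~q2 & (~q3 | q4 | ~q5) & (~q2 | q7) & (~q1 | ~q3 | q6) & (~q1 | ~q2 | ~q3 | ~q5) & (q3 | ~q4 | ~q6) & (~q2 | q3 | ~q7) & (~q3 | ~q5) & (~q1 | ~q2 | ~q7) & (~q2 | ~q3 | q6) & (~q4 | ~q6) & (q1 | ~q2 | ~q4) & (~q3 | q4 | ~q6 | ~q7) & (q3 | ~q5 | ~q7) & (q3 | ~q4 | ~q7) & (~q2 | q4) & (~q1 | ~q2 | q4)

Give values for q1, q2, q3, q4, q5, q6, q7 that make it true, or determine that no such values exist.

q1 = False; q2 = False; q3 = True; q4 = True; q5 = False; q6 = False; q7 = False

Unit clause (~q2) forces q2 = False.
In (q2 | ~q6) only ~q6 is left, so q6 = False.
Set q1 = False.
Set q3 = True.
  then (q1 | ~q3 | ~q5) forces q5 = False.
Set q4 = True.
Set q7 = False.
All clauses satisfied.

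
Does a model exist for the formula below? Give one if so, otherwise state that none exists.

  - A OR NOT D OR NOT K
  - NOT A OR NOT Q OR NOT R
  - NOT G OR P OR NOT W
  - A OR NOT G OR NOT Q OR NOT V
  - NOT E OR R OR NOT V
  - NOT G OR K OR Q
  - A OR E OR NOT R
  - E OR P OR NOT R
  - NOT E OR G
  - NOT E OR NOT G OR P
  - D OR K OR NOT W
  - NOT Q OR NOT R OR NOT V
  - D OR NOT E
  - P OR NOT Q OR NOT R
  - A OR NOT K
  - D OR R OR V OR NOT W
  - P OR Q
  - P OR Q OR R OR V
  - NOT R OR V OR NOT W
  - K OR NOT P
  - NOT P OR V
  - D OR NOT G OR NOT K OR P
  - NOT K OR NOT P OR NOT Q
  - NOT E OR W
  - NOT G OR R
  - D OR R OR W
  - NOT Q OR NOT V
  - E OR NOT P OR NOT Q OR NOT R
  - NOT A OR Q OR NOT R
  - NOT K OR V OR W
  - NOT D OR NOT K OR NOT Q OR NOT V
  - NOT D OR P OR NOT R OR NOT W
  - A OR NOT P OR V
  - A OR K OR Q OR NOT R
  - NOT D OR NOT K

Set D = False.
  then (D OR NOT E) forces E = False.
Try A = False:
  (A OR E OR NOT R) forces R = False.
  (A OR NOT K) forces K = False.
  (D OR K OR NOT W) forces W = False.
  clause (D OR R OR W) is falsified — backtrack.
So A = True.
Try G = True:
  (NOT G OR R) forces R = True.
  (NOT A OR NOT Q OR NOT R) forces Q = False.
  clause (NOT A OR Q OR NOT R) is falsified — backtrack.
So G = False.
Set P = True.
  then (K OR NOT P) forces K = True.
  then (NOT P OR V) forces V = True.
  then (NOT K OR NOT P OR NOT Q) forces Q = False.
  then (NOT A OR Q OR NOT R) forces R = False.
  then (D OR R OR W) forces W = True.
All clauses satisfied.

D: False, A: True, G: False, P: True, W: True, E: False, K: True, Q: False, R: False, V: True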